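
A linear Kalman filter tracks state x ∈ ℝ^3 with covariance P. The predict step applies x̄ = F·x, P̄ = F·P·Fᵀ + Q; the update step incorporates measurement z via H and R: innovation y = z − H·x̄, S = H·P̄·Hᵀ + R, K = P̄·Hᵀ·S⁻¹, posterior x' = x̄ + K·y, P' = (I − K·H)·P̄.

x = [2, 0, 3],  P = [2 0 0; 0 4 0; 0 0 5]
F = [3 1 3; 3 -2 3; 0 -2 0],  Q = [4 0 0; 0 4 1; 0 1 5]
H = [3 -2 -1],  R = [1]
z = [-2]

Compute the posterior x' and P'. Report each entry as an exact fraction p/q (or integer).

x' = [4848/449, 7041/449, 1343/449]
P' = [19558/449 26693/449 5177/449; 26693/449 36943/449 6211/449; 5177/449 6211/449 3188/449]

x̄ = F·x = [15, 15, 0]
P̄ = F·P·Fᵀ + Q = [71 55 -8; 55 83 17; -8 17 21]
y = z − H·x̄ = [-17]
S = H·P̄·Hᵀ + R = [449]
K = P̄·Hᵀ·S⁻¹ = [111/449; -18/449; -79/449]
x' = x̄ + K·y = [4848/449, 7041/449, 1343/449]
P' = (I − K·H)·P̄ = [19558/449 26693/449 5177/449; 26693/449 36943/449 6211/449; 5177/449 6211/449 3188/449]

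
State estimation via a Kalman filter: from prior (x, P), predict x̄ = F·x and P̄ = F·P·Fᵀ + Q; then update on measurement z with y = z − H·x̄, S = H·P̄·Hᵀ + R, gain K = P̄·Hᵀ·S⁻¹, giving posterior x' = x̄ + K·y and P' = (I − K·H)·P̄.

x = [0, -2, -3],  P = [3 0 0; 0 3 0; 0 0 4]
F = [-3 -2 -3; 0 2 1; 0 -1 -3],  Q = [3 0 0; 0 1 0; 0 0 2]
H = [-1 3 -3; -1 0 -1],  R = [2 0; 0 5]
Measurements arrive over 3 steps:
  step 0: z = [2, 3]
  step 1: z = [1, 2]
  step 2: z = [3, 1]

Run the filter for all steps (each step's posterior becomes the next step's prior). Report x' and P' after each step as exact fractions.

step 0: x' = [-67729/29951, -17696/29951, -14429/29951], P' = [243570/29951 -50952/29951 -133470/29951; -50952/29951 79651/29951 92607/29951; -133470/29951 92607/29951 140075/29951]
step 1: x' = [-1188694886/1504688795, 482343954/1504688795, 304852251/1504688795], P' = [13347610499/1504688795 -616402631/1504688795 -5263710194/1504688795; -616402631/1504688795 1141367979/1504688795 1205227736/1504688795; -5263710194/1504688795 1205227736/1504688795 3215994214/1504688795]
step 2: x' = [-12043551306684/25792109054257, 15163415528928/25792109054257, -983649943889/3684587007751], P' = [236933383935420/25792109054257 -10930697505389/25792109054257 -13385150074485/3684587007751; -10930697505389/25792109054257 19503791340653/25792109054257 2968175022932/3684587007751; -13385150074485/3684587007751 2968175022932/3684587007751 8083853835115/3684587007751]

step 0: x̄ = F·x = [13, -7, 11]
step 0: P̄ = F·P·Fᵀ + Q = [78 -24 42; -24 17 -18; 42 -18 41]
step 0: y = z − H·x̄ = [69, 27]
step 0: S = H·P̄·Hᵀ + R = [1322 495; 495 208]
step 0: K = P̄·Hᵀ·S⁻¹ = [1992/29951 -22020/29951; 6042/29951 -8331/29951; -4467/29951 -1321/29951]
step 0: x' = x̄ + K·y = [-67729/29951, -17696/29951, -14429/29951]
step 0: P' = (I − K·H)·P̄ = [243570/29951 -50952/29951 -133470/29951; -50952/29951 79651/29951 92607/29951; -133470/29951 92607/29951 140075/29951]
step 1: x̄ = F·x = [281866/29951, -49821/29951, 60983/29951]
step 1: P̄ = F·P·Fᵀ + Q = [1958662/29951 -773563/29951 899354/29951; -773563/29951 859058/29951 -1227776/29951; 899354/29951 -1227776/29951 1955870/29951]
step 1: y = z − H·x̄ = [644229/29951, 402751/29951]
step 1: S = H·P̄·Hᵀ + R = [59490386/29951 17427705/29951; 17427705/29951 5862995/29951]
step 1: K = P̄·Hᵀ·S⁻¹ = [59431219/300937759 -1616780061/1504688795; 42482336/300937759 -117765021/1504688795; -76858924/300937759 409543196/1504688795]
step 1: x' = x̄ + K·y = [-1188694886/1504688795, 482343954/1504688795, 304852251/1504688795]
step 1: P' = (I − K·H)·P̄ = [13347610499/1504688795 -616402631/1504688795 -5263710194/1504688795; -616402631/1504688795 1141367979/1504688795 1205227736/1504688795; -5263710194/1504688795 1205227736/1504688795 3215994214/1504688795]
step 2: x̄ = F·x = [1686839997/1504688795, 1269540159/1504688795, -1396900707/1504688795]
step 2: P̄ = F·P·Fᵀ + Q = [70471098486/1504688795 -4365730078/1504688795 -7148866131/1504688795; -4365730078/1504688795 14107065869/1504688795 -20367312752/1504688795; -7148866131/1504688795 -20367312752/1504688795 40326059911/1504688795]
step 2: y = z − H·x̄ = [-1798416216/1504688795, 358925617/300937759]
step 2: S = H·P̄·Hᵀ + R = [913291421314/1504688795 47410588437/300937759; 47410588437/300937759 20804574022/300937759]
step 2: K = P̄·Hᵀ·S⁻¹ = [5681337556299/25792109054257 -28647466682805/25792109054257; 3555198022888/25792109054257 -1969305531027/25792109054257; -980943181032/3684587007751 1060259247874/3684587007751]
step 2: x' = x̄ + K·y = [-12043551306684/25792109054257, 15163415528928/25792109054257, -983649943889/3684587007751]
step 2: P' = (I − K·H)·P̄ = [236933383935420/25792109054257 -10930697505389/25792109054257 -13385150074485/3684587007751; -10930697505389/25792109054257 19503791340653/25792109054257 2968175022932/3684587007751; -13385150074485/3684587007751 2968175022932/3684587007751 8083853835115/3684587007751]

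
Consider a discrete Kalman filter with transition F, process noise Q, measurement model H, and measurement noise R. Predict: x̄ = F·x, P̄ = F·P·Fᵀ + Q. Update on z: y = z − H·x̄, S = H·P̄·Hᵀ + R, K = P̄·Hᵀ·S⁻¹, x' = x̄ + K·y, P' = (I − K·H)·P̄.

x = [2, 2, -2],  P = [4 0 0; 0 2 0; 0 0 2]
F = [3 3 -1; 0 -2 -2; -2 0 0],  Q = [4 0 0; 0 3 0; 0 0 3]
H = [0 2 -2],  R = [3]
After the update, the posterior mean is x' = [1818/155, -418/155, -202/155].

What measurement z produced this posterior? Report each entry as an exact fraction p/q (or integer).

x̄ = F·x = [14, 0, -4]
P̄ = F·P·Fᵀ + Q = [60 -8 -24; -8 19 0; -24 0 19]
S = H·P̄·Hᵀ + R = [155]
K = P̄·Hᵀ·S⁻¹ = [32/155; 38/155; -38/155]
x' − x̄ = [-352/155, -418/155, 418/155] = K·y
y = (KᵀK)⁻¹·Kᵀ·(x' − x̄) = [-11]
z = y + H·x̄ = [-11] + [8] = [-3]

z = [-3]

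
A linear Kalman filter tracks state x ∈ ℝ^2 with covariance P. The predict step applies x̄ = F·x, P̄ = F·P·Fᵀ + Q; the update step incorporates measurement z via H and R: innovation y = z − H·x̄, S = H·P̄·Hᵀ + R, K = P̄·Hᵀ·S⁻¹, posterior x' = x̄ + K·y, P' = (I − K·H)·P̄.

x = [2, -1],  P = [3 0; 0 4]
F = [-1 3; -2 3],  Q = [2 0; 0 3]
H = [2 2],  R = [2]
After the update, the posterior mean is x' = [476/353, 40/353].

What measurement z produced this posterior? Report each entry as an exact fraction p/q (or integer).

z = [3]

x̄ = F·x = [-5, -7]
P̄ = F·P·Fᵀ + Q = [41 42; 42 51]
S = H·P̄·Hᵀ + R = [706]
K = P̄·Hᵀ·S⁻¹ = [83/353; 93/353]
x' − x̄ = [2241/353, 2511/353] = K·y
y = (KᵀK)⁻¹·Kᵀ·(x' − x̄) = [27]
z = y + H·x̄ = [27] + [-24] = [3]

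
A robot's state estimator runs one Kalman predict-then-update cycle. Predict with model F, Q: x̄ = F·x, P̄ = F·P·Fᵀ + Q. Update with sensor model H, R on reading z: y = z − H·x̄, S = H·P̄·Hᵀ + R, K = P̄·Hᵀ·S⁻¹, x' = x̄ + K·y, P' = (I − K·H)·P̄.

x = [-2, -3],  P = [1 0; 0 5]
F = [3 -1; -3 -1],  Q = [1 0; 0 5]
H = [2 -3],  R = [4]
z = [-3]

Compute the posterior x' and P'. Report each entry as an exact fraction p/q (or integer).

x̄ = F·x = [-3, 9]
P̄ = F·P·Fᵀ + Q = [15 -4; -4 19]
y = z − H·x̄ = [30]
S = H·P̄·Hᵀ + R = [283]
K = P̄·Hᵀ·S⁻¹ = [42/283; -65/283]
x' = x̄ + K·y = [411/283, 597/283]
P' = (I − K·H)·P̄ = [2481/283 1598/283; 1598/283 1152/283]

x' = [411/283, 597/283]
P' = [2481/283 1598/283; 1598/283 1152/283]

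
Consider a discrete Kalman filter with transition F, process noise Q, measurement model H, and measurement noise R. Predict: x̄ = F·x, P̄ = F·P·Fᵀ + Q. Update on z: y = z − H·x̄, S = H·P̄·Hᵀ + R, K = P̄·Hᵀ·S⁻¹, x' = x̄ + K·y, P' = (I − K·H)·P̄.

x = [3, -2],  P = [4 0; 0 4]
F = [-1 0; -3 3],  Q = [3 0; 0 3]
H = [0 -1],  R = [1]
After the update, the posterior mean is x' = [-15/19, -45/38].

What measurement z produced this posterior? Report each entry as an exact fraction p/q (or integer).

x̄ = F·x = [-3, -15]
P̄ = F·P·Fᵀ + Q = [7 12; 12 75]
S = H·P̄·Hᵀ + R = [76]
K = P̄·Hᵀ·S⁻¹ = [-3/19; -75/76]
x' − x̄ = [42/19, 525/38] = K·y
y = (KᵀK)⁻¹·Kᵀ·(x' − x̄) = [-14]
z = y + H·x̄ = [-14] + [15] = [1]

z = [1]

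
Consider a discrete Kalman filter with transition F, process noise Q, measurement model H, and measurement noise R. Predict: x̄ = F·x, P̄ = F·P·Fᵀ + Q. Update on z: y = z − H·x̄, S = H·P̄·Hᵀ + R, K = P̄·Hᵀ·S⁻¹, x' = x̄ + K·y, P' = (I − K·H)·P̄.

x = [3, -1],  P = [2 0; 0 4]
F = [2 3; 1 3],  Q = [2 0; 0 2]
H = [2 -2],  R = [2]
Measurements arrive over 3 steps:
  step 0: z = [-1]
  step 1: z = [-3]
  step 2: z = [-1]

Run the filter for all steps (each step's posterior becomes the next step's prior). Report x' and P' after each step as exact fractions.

step 0: x̄ = F·x = [3, 0]
step 0: P̄ = F·P·Fᵀ + Q = [46 40; 40 40]
step 0: y = z − H·x̄ = [-7]
step 0: S = H·P̄·Hᵀ + R = [26]
step 0: K = P̄·Hᵀ·S⁻¹ = [6/13; 0]
step 0: x' = x̄ + K·y = [-3/13, 0]
step 0: P' = (I − K·H)·P̄ = [526/13 40; 40 40]
step 1: x̄ = F·x = [-6/13, -3/13]
step 1: P̄ = F·P·Fᵀ + Q = [13050/13 10412/13; 10412/13 8352/13]
step 1: y = z − H·x̄ = [-33/13]
step 1: S = H·P̄·Hᵀ + R = [2338/13]
step 1: K = P̄·Hᵀ·S⁻¹ = [2638/1169; 2060/1169]
step 1: x' = x̄ + K·y = [-7236/1169, -5499/1169]
step 1: P' = (I − K·H)·P̄ = [102874/1169 100236/1169; 100236/1169 98176/1169]
step 2: x̄ = F·x = [-30969/1169, -23733/1169]
step 2: P̄ = F·P·Fᵀ + Q = [2500250/1169 1991456/1169; 1991456/1169 1590212/1169]
step 2: y = z − H·x̄ = [13303/1169]
step 2: S = H·P̄·Hᵀ + R = [432538/1169]
step 2: K = P̄·Hᵀ·S⁻¹ = [508794/216269; 401244/216269]
step 2: x' = x̄ + K·y = [60609/216269, 175395/216269]
step 2: P' = (I − K·H)·P̄ = [19661162/216269 19152368/216269; 19152368/216269 18751124/216269]

step 0: x' = [-3/13, 0], P' = [526/13 40; 40 40]
step 1: x' = [-7236/1169, -5499/1169], P' = [102874/1169 100236/1169; 100236/1169 98176/1169]
step 2: x' = [60609/216269, 175395/216269], P' = [19661162/216269 19152368/216269; 19152368/216269 18751124/216269]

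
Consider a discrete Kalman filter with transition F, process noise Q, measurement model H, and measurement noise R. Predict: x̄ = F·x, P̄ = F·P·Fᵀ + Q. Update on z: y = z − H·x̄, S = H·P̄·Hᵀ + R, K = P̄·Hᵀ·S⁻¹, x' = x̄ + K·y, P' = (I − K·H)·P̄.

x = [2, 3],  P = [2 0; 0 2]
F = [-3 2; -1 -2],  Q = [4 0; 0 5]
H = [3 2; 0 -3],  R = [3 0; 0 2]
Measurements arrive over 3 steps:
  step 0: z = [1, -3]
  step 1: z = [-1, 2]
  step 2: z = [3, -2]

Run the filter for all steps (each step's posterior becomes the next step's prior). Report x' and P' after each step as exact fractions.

step 0: x̄ = F·x = [0, -8]
step 0: P̄ = F·P·Fᵀ + Q = [30 -2; -2 15]
step 0: y = z − H·x̄ = [17, -27]
step 0: S = H·P̄·Hᵀ + R = [309 -72; -72 137]
step 0: K = P̄·Hᵀ·S⁻¹ = [12214/37149 2682/12383; 16/12383 -4059/12383]
step 0: x' = x̄ + K·y = [-1372/5307, 1543/1769]
step 0: P' = (I − K·H)·P̄ = [15790/37149 -1788/12383; -1788/12383 2706/12383]
step 1: x̄ = F·x = [4458/1769, -7886/5307]
step 1: P̄ = F·P·Fᵀ + Q = [129182/12383 -2186/12383; -2186/12383 212551/37149]
step 1: y = z − H·x̄ = [-29657/5307, -4348/1769]
step 1: S = H·P̄·Hᵀ + R = [4370869/37149 -405428/12383; -405428/12383 662419/12383]
step 1: K = P̄·Hᵀ·S⁻¹ = [62136930/193994273 39950946/193994273; 810856/193994273 -61750845/193994273]
step 1: x' = x̄ + K·y = [43445324/193994273, -141022870/193994273]
step 1: P' = (I − K·H)·P̄ = [79892906/193994273 -26633964/193994273; -26633964/193994273 41167230/193994273]
step 2: x̄ = F·x = [-412381712/193994273, 238600416/193994273]
step 2: P̄ = F·P·Fᵀ + Q = [1979289734/193994273 -31526058/193994273; -31526058/193994273 1107997335/193994273]
step 2: y = z − H·x̄ = [1341927123/193994273, 327812702/193994273]
step 2: S = H·P̄·Hᵀ + R = [22449267069/193994273 -6364249488/193994273; -6364249488/193994273 10359964561/193994273]
step 2: K = P̄·Hᵀ·S⁻¹ = [105612767082/330026821135 67892059746/330026821135; 1414277664/330026821135 -105020214363/330026821135]
step 2: x' = x̄ + K·y = [143733576746/330026821135, 238230920022/330026821135]
step 2: P' = (I − K·H)·P̄ = [135787015858/330026821135 -45261373164/330026821135; -45261373164/330026821135 70013476242/330026821135]

step 0: x' = [-1372/5307, 1543/1769], P' = [15790/37149 -1788/12383; -1788/12383 2706/12383]
step 1: x' = [43445324/193994273, -141022870/193994273], P' = [79892906/193994273 -26633964/193994273; -26633964/193994273 41167230/193994273]
step 2: x' = [143733576746/330026821135, 238230920022/330026821135], P' = [135787015858/330026821135 -45261373164/330026821135; -45261373164/330026821135 70013476242/330026821135]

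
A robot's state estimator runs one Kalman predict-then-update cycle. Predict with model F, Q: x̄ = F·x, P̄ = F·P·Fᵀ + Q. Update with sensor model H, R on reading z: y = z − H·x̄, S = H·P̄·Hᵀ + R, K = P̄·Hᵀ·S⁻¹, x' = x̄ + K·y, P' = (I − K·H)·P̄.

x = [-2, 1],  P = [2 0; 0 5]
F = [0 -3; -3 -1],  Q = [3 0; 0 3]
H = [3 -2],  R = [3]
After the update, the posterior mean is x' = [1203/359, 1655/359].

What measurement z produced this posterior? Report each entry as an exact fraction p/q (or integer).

x̄ = F·x = [-3, 5]
P̄ = F·P·Fᵀ + Q = [48 15; 15 26]
S = H·P̄·Hᵀ + R = [359]
K = P̄·Hᵀ·S⁻¹ = [114/359; -7/359]
x' − x̄ = [2280/359, -140/359] = K·y
y = (KᵀK)⁻¹·Kᵀ·(x' − x̄) = [20]
z = y + H·x̄ = [20] + [-19] = [1]

z = [1]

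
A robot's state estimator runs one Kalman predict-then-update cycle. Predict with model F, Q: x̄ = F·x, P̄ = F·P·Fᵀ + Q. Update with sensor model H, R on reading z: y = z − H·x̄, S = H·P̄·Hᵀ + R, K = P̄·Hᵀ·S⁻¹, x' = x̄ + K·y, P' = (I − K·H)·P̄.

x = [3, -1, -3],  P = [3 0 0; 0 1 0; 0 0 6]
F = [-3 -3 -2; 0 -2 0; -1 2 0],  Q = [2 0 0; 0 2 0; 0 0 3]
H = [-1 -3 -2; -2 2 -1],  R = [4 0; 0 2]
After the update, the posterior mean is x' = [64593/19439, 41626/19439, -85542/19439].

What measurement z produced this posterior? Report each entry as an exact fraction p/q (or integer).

x̄ = F·x = [0, 2, -5]
P̄ = F·P·Fᵀ + Q = [62 6 3; 6 6 -4; 3 -4 10]
S = H·P̄·Hᵀ + R = [160 151; 151 264]
K = P̄·Hᵀ·S⁻¹ = [-5339/19439 -5414/19439; -4828/19439 3056/19439; 720/19439 -2179/19439]
x' − x̄ = [64593/19439, 2748/19439, 11653/19439] = K·y
y = (KᵀK)⁻¹·Kᵀ·(x' − x̄) = [-5, -7]
z = y + H·x̄ = [-5, -7] + [4, 9] = [-1, 2]

z = [-1, 2]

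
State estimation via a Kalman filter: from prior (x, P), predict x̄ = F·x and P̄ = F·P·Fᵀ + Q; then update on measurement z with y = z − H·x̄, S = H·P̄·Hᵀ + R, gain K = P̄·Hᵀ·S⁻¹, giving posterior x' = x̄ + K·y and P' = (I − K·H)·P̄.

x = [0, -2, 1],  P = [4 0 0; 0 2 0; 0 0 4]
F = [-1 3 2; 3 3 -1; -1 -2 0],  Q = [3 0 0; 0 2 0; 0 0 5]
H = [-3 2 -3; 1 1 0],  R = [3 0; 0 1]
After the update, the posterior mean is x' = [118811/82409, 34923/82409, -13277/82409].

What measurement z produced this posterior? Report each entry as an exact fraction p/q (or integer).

x̄ = F·x = [-4, -7, 4]
P̄ = F·P·Fᵀ + Q = [41 -2 -8; -2 60 -24; -8 -24 17]
S = H·P̄·Hᵀ + R = [933 95; 95 98]
K = P̄·Hᵀ·S⁻¹ = [-13799/82409 46172/82409; 13894/82409 35304/82409; -4310/82409 -22731/82409]
x' − x̄ = [448447/82409, 611786/82409, -342913/82409] = K·y
y = (KᵀK)⁻¹·Kᵀ·(x' − x̄) = [11, 13]
z = y + H·x̄ = [11, 13] + [-14, -11] = [-3, 2]

z = [-3, 2]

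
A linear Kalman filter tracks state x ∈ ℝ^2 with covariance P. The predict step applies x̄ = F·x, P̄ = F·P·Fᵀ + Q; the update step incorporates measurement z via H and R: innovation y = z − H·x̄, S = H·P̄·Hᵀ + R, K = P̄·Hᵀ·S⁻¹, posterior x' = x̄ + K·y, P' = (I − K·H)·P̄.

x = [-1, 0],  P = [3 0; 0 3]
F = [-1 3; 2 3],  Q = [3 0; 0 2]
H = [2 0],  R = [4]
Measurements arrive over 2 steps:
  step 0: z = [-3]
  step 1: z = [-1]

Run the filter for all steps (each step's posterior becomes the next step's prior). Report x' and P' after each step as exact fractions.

step 0: x̄ = F·x = [1, -2]
step 0: P̄ = F·P·Fᵀ + Q = [33 21; 21 41]
step 0: y = z − H·x̄ = [-5]
step 0: S = H·P̄·Hᵀ + R = [136]
step 0: K = P̄·Hᵀ·S⁻¹ = [33/68; 21/68]
step 0: x' = x̄ + K·y = [-97/68, -241/68]
step 0: P' = (I − K·H)·P̄ = [33/34 21/34; 21/34 953/34]
step 1: x̄ = F·x = [-313/34, -917/68]
step 1: P̄ = F·P·Fᵀ + Q = [4293/17 4287/17; 4287/17 9029/34]
step 1: y = z − H·x̄ = [296/17]
step 1: S = H·P̄·Hᵀ + R = [17240/17]
step 1: K = P̄·Hᵀ·S⁻¹ = [4293/8620; 4287/8620]
step 1: x' = x̄ + K·y = [-2303/4310, -41599/8620]
step 1: P' = (I − K·H)·P̄ = [4293/4310 4287/4310; 4287/4310 31739/2155]

step 0: x' = [-97/68, -241/68], P' = [33/34 21/34; 21/34 953/34]
step 1: x' = [-2303/4310, -41599/8620], P' = [4293/4310 4287/4310; 4287/4310 31739/2155]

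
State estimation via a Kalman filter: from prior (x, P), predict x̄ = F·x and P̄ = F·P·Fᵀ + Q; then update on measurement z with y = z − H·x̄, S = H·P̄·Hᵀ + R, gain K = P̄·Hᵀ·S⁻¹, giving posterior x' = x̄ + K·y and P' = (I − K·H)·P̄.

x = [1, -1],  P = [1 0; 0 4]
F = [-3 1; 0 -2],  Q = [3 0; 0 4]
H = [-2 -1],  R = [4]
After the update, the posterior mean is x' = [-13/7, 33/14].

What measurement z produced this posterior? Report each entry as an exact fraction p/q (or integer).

z = [1]

x̄ = F·x = [-4, 2]
P̄ = F·P·Fᵀ + Q = [16 -8; -8 20]
S = H·P̄·Hᵀ + R = [56]
K = P̄·Hᵀ·S⁻¹ = [-3/7; -1/14]
x' − x̄ = [15/7, 5/14] = K·y
y = (KᵀK)⁻¹·Kᵀ·(x' − x̄) = [-5]
z = y + H·x̄ = [-5] + [6] = [1]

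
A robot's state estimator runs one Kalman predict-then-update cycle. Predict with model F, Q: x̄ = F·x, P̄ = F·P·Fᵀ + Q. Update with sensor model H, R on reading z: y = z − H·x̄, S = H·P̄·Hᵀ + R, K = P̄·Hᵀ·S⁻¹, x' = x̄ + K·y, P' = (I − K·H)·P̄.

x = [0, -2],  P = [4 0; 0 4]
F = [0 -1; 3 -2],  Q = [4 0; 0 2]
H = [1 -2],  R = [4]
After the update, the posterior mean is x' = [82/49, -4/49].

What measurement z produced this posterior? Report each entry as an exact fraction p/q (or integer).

z = [2]

x̄ = F·x = [2, 4]
P̄ = F·P·Fᵀ + Q = [8 8; 8 54]
S = H·P̄·Hᵀ + R = [196]
K = P̄·Hᵀ·S⁻¹ = [-2/49; -25/49]
x' − x̄ = [-16/49, -200/49] = K·y
y = (KᵀK)⁻¹·Kᵀ·(x' − x̄) = [8]
z = y + H·x̄ = [8] + [-6] = [2]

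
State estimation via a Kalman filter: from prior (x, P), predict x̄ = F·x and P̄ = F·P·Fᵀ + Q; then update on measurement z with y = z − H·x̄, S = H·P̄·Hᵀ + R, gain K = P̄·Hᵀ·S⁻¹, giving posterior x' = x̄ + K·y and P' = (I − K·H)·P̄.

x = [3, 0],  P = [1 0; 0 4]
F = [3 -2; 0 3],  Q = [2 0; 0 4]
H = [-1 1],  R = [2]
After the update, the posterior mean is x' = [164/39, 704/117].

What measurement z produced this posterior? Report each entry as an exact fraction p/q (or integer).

x̄ = F·x = [9, 0]
P̄ = F·P·Fᵀ + Q = [27 -24; -24 40]
S = H·P̄·Hᵀ + R = [117]
K = P̄·Hᵀ·S⁻¹ = [-17/39; 64/117]
x' − x̄ = [-187/39, 704/117] = K·y
y = (KᵀK)⁻¹·Kᵀ·(x' − x̄) = [11]
z = y + H·x̄ = [11] + [-9] = [2]

z = [2]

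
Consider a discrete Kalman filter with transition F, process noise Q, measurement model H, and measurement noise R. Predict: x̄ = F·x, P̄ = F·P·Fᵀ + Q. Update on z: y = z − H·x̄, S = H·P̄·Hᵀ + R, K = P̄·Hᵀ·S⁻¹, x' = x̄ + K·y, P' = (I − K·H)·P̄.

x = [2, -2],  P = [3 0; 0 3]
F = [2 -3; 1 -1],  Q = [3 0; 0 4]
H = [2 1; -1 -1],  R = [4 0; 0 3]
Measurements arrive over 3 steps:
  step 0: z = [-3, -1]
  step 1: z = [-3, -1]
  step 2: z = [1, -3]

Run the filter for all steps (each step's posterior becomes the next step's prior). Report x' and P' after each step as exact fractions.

step 0: x̄ = F·x = [10, 4]
step 0: P̄ = F·P·Fᵀ + Q = [42 15; 15 10]
step 0: y = z − H·x̄ = [-27, 13]
step 0: S = H·P̄·Hᵀ + R = [242 -139; -139 85]
step 0: K = P̄·Hᵀ·S⁻¹ = [492/1249 -33/1249; -75/1249 -490/1249]
step 0: x' = x̄ + K·y = [-1223/1249, 651/1249]
step 0: P' = (I − K·H)·P̄ = [1869/1249 -1770/1249; -1770/1249 3240/1249]
step 1: x̄ = F·x = [-4399/1249, -1874/1249]
step 1: P̄ = F·P·Fᵀ + Q = [61623/1249 22308/1249; 22308/1249 13645/1249]
step 1: y = z − H·x̄ = [6925/1249, -7522/1249]
step 1: S = H·P̄·Hᵀ + R = [354365/1249 -203815/1249; -203815/1249 123631/1249]
step 1: K = P̄·Hᵀ·S⁻¹ = [711441/1817410 -12189/363482; -49998/908705 -69337/181741]
step 1: x' = x̄ + K·y = [-417875/363482, 89450/181741]
step 1: P' = (I − K·H)·P̄ = [2662929/1817410 -1240047/908705; -1240047/908705 2280102/908705]
step 2: x̄ = F·x = [-686225/181741, -596775/363482]
step 2: P̄ = F·P·Fᵀ + Q = [8690691/181741 3140694/181741; 3140694/181741 19452961/1817410]
step 2: y = z − H·x̄ = [3705157/363482, -3059671/363482]
step 2: S = H·P̄·Hᵀ + R = [499978001/1817410 -287487601/1817410; -287487601/1817410 174625981/1817410]
step 2: K = P̄·Hᵀ·S⁻¹ = [1003137231/2564103958 -85780449/2564103958; -70337214/1282051979 -489194753/1282051979]
step 2: x' = x̄ + K·y = [1265912503/2564103958, 1295987170/1282051979]
step 2: P' = (I − K·H)·P̄ = [3755207577/2564103958 -1748933115/1282051979; -1748933115/1282051979 3216517374/1282051979]

step 0: x' = [-1223/1249, 651/1249], P' = [1869/1249 -1770/1249; -1770/1249 3240/1249]
step 1: x' = [-417875/363482, 89450/181741], P' = [2662929/1817410 -1240047/908705; -1240047/908705 2280102/908705]
step 2: x' = [1265912503/2564103958, 1295987170/1282051979], P' = [3755207577/2564103958 -1748933115/1282051979; -1748933115/1282051979 3216517374/1282051979]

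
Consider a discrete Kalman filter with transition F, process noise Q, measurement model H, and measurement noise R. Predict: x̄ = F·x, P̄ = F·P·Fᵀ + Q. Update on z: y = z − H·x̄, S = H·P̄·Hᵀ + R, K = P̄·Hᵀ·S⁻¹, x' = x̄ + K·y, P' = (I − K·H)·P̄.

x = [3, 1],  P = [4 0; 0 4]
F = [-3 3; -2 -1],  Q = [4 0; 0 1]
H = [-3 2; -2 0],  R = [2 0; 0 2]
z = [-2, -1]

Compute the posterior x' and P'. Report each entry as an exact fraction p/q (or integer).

x̄ = F·x = [-6, -7]
P̄ = F·P·Fᵀ + Q = [76 12; 12 21]
y = z − H·x̄ = [-6, -13]
S = H·P̄·Hᵀ + R = [626 408; 408 306]
K = P̄·Hᵀ·S⁻¹ = [-2/123 -2980/6273; 19/41 -1456/2091]
x' = x̄ + K·y = [1714/6273, -1523/2091]
P' = (I − K·H)·P̄ = [2980/6273 1456/2091; 1456/2091 1051/697]

x' = [1714/6273, -1523/2091]
P' = [2980/6273 1456/2091; 1456/2091 1051/697]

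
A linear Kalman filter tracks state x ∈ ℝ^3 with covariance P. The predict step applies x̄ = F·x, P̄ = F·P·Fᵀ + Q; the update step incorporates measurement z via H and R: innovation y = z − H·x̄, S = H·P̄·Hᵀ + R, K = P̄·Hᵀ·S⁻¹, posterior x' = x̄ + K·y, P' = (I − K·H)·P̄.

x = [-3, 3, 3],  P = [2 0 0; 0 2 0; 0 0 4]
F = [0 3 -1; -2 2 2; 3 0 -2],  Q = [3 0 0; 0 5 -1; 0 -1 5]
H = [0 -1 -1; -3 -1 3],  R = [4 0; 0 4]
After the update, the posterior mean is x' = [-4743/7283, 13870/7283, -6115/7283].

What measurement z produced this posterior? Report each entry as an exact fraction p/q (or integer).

x̄ = F·x = [6, 18, -15]
P̄ = F·P·Fᵀ + Q = [25 4 8; 4 37 -29; 8 -29 39]
S = H·P̄·Hᵀ + R = [22 14; 14 671]
K = P̄·Hᵀ·S⁻¹ = [-3641/7283 -521/7283; -1732/7283 -1440/7283; -4209/7283 1412/7283]
x' − x̄ = [-48441/7283, -117224/7283, 103130/7283] = K·y
y = (KᵀK)⁻¹·Kᵀ·(x' − x̄) = [2, 79]
z = y + H·x̄ = [2, 79] + [-3, -81] = [-1, -2]

z = [-1, -2]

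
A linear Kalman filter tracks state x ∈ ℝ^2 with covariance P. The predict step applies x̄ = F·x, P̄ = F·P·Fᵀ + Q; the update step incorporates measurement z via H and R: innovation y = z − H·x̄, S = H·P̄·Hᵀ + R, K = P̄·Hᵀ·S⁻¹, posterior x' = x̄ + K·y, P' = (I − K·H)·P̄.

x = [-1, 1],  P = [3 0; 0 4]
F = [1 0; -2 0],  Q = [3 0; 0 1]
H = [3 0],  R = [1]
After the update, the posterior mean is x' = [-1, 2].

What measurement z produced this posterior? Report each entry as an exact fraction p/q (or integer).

z = [-3]

x̄ = F·x = [-1, 2]
P̄ = F·P·Fᵀ + Q = [6 -6; -6 13]
S = H·P̄·Hᵀ + R = [55]
K = P̄·Hᵀ·S⁻¹ = [18/55; -18/55]
x' − x̄ = [0, 0] = K·y
y = (KᵀK)⁻¹·Kᵀ·(x' − x̄) = [0]
z = y + H·x̄ = [0] + [-3] = [-3]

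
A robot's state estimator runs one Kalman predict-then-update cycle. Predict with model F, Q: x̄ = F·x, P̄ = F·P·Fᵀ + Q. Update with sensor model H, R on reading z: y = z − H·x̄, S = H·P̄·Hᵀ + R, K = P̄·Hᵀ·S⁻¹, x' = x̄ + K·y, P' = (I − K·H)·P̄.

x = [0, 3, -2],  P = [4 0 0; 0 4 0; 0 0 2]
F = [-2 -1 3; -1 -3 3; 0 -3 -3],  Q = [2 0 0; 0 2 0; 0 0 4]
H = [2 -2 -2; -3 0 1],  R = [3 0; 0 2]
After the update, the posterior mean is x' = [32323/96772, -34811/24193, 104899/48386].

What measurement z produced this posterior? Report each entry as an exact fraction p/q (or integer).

z = [-1, 1]

x̄ = F·x = [-9, -15, -3]
P̄ = F·P·Fᵀ + Q = [40 38 -6; 38 60 18; -6 18 58]
S = H·P̄·Hᵀ + R = [523 -212; -212 456]
K = P̄·Hᵀ·S⁻¹ = [-2427/24193 -31253/96772; -7104/24193 -8396/24193; -7334/24193 1245/48386]
x' − x̄ = [903271/96772, 328084/24193, 250057/48386] = K·y
y = (KᵀK)⁻¹·Kᵀ·(x' − x̄) = [-19, -23]
z = y + H·x̄ = [-19, -23] + [18, 24] = [-1, 1]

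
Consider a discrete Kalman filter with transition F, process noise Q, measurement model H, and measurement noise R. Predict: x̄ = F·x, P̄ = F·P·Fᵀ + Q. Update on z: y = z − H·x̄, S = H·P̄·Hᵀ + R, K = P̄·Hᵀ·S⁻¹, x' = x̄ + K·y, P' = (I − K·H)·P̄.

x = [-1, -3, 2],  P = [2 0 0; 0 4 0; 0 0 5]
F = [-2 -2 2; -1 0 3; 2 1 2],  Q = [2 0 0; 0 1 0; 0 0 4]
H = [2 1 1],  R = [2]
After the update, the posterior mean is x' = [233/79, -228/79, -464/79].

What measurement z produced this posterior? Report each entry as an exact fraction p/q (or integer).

z = [-3]

x̄ = F·x = [12, 7, -1]
P̄ = F·P·Fᵀ + Q = [46 34 4; 34 48 26; 4 26 36]
S = H·P̄·Hᵀ + R = [474]
K = P̄·Hᵀ·S⁻¹ = [65/237; 71/237; 35/237]
x' − x̄ = [-715/79, -781/79, -385/79] = K·y
y = (KᵀK)⁻¹·Kᵀ·(x' − x̄) = [-33]
z = y + H·x̄ = [-33] + [30] = [-3]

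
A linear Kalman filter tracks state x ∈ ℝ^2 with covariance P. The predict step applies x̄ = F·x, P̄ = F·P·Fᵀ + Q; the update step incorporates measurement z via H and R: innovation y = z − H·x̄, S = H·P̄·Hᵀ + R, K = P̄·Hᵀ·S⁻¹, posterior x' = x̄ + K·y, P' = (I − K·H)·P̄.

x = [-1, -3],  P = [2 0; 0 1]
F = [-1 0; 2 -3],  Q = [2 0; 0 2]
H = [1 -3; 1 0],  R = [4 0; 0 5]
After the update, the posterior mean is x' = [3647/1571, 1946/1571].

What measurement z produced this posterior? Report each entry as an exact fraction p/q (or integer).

x̄ = F·x = [1, 7]
P̄ = F·P·Fᵀ + Q = [4 -4; -4 19]
S = H·P̄·Hᵀ + R = [203 16; 16 9]
K = P̄·Hᵀ·S⁻¹ = [80/1571 556/1571; -485/1571 164/1571]
x' − x̄ = [2076/1571, -9051/1571] = K·y
y = (KᵀK)⁻¹·Kᵀ·(x' − x̄) = [19, 1]
z = y + H·x̄ = [19, 1] + [-20, 1] = [-1, 2]

z = [-1, 2]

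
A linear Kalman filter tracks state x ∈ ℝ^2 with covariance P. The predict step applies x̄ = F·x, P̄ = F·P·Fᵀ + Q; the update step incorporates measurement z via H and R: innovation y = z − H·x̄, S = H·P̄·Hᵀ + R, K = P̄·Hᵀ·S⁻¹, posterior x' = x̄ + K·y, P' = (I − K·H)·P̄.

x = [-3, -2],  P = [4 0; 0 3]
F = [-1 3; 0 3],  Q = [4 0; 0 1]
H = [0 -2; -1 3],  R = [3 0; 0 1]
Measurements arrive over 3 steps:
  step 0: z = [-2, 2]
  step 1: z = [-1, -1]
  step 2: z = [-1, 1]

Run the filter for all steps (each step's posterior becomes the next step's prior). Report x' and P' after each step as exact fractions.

step 0: x̄ = F·x = [-3, -6]
step 0: P̄ = F·P·Fᵀ + Q = [35 27; 27 28]
step 0: y = z − H·x̄ = [-14, 17]
step 0: S = H·P̄·Hᵀ + R = [115 -114; -114 126]
step 0: K = P̄·Hᵀ·S⁻¹ = [-260/249 -433/747; -31/83 19/166]
step 0: x' = x̄ + K·y = [1318/747, 195/166]
step 0: P' = (I − K·H)·P̄ = [3943/747 130/83; 130/83 93/166]
step 1: x̄ = F·x = [2629/1494, 585/166]
step 1: P̄ = F·P·Fᵀ + Q = [7355/1494 57/166; 57/166 1003/166]
step 1: y = z − H·x̄ = [502/83, -7330/747]
step 1: S = H·P̄·Hᵀ + R = [2255/83 -2952/83; -2952/83 43507/747]
step 1: K = P̄·Hᵀ·S⁻¹ = [-133305/237103 -2372/5783; -53291/237103 972/5783]
step 1: x' = x̄ + K·y = [1130541/474206, 244417/474206]
step 1: P' = (I − K·H)·P̄ = [1394249/474206 399915/474206; 399915/474206 159873/474206]
step 2: x̄ = F·x = [-4845/5783, 733251/474206]
step 2: P̄ = F·P·Fᵀ + Q = [28420/5783 2916/5783; 2916/5783 1913063/474206]
step 2: y = z − H·x̄ = [496148/237103, -2122837/474206]
step 2: S = H·P̄·Hᵀ + R = [4537435/237103 -5500077/237103; -5500077/237103 18587541/474206]
step 2: K = P̄·Hᵀ·S⁻¹ = [-18721400/33512953 -41963296/100538859; -7462706/33512953 5500077/33512953]
step 2: x' = x̄ + K·y = [-13903993/100538859, 11582363/33512953]
step 2: P' = (I − K·H)·P̄ = [294702196/100538859 28082100/33512953; 28082100/33512953 11194059/33512953]

step 0: x' = [1318/747, 195/166], P' = [3943/747 130/83; 130/83 93/166]
step 1: x' = [1130541/474206, 244417/474206], P' = [1394249/474206 399915/474206; 399915/474206 159873/474206]
step 2: x' = [-13903993/100538859, 11582363/33512953], P' = [294702196/100538859 28082100/33512953; 28082100/33512953 11194059/33512953]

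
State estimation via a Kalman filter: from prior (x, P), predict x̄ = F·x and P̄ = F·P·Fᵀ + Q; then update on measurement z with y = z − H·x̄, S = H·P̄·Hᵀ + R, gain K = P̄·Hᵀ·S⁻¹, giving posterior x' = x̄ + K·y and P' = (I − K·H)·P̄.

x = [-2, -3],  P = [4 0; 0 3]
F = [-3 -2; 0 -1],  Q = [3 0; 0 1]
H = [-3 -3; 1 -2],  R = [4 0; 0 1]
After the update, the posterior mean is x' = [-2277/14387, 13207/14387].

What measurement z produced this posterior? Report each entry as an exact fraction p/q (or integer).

x̄ = F·x = [12, 3]
P̄ = F·P·Fᵀ + Q = [51 6; 6 4]
S = H·P̄·Hᵀ + R = [607 -111; -111 44]
K = P̄·Hᵀ·S⁻¹ = [-3195/14387 4692/14387; -1542/14387 -4544/14387]
x' − x̄ = [-174921/14387, -29954/14387] = K·y
y = (KᵀK)⁻¹·Kᵀ·(x' − x̄) = [43, -8]
z = y + H·x̄ = [43, -8] + [-45, 6] = [-2, -2]

z = [-2, -2]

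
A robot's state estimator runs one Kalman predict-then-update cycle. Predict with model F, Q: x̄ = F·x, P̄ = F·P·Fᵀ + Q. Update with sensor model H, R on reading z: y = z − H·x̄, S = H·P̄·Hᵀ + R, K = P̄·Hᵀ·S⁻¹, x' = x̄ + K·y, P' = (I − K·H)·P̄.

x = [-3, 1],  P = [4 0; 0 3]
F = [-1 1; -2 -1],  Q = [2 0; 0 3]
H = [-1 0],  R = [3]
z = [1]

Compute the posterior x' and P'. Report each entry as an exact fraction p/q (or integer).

x̄ = F·x = [4, 5]
P̄ = F·P·Fᵀ + Q = [9 5; 5 22]
y = z − H·x̄ = [5]
S = H·P̄·Hᵀ + R = [12]
K = P̄·Hᵀ·S⁻¹ = [-3/4; -5/12]
x' = x̄ + K·y = [1/4, 35/12]
P' = (I − K·H)·P̄ = [9/4 5/4; 5/4 239/12]

x' = [1/4, 35/12]
P' = [9/4 5/4; 5/4 239/12]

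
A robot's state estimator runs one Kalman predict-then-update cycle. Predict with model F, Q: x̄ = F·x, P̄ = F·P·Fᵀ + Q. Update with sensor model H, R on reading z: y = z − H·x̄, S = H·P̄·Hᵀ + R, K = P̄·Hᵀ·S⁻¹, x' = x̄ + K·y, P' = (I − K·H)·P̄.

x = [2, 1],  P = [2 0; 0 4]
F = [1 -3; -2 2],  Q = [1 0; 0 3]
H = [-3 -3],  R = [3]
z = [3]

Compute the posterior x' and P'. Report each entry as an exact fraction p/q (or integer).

x' = [35/31, -68/31]
P' = [846/31 -835/31; -835/31 834/31]

x̄ = F·x = [-1, -2]
P̄ = F·P·Fᵀ + Q = [39 -28; -28 27]
y = z − H·x̄ = [-6]
S = H·P̄·Hᵀ + R = [93]
K = P̄·Hᵀ·S⁻¹ = [-11/31; 1/31]
x' = x̄ + K·y = [35/31, -68/31]
P' = (I − K·H)·P̄ = [846/31 -835/31; -835/31 834/31]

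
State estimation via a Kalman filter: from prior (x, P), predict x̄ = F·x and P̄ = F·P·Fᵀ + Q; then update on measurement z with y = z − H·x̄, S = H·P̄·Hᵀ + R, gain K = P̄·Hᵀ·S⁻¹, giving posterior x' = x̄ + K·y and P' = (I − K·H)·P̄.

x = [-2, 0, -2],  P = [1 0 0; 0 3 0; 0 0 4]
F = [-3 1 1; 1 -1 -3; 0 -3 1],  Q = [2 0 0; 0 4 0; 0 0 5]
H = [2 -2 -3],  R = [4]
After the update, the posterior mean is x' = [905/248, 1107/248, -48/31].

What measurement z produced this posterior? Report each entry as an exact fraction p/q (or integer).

z = [3]

x̄ = F·x = [4, 4, -2]
P̄ = F·P·Fᵀ + Q = [18 -18 -5; -18 44 -3; -5 -3 36]
S = H·P̄·Hᵀ + R = [744]
K = P̄·Hᵀ·S⁻¹ = [29/248; -115/744; -14/93]
x' − x̄ = [-87/248, 115/248, 14/31] = K·y
y = (KᵀK)⁻¹·Kᵀ·(x' − x̄) = [-3]
z = y + H·x̄ = [-3] + [6] = [3]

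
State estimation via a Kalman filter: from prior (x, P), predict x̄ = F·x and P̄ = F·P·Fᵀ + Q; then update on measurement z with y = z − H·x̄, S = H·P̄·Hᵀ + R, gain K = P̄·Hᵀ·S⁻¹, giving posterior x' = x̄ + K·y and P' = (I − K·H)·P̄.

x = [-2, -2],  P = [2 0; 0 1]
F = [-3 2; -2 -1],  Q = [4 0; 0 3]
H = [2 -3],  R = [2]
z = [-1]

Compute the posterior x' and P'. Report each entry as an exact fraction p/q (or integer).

x' = [237/47, 178/47]
P' = [980/47 646/47; 646/47 436/47]

x̄ = F·x = [2, 6]
P̄ = F·P·Fᵀ + Q = [26 10; 10 12]
y = z − H·x̄ = [13]
S = H·P̄·Hᵀ + R = [94]
K = P̄·Hᵀ·S⁻¹ = [11/47; -8/47]
x' = x̄ + K·y = [237/47, 178/47]
P' = (I − K·H)·P̄ = [980/47 646/47; 646/47 436/47]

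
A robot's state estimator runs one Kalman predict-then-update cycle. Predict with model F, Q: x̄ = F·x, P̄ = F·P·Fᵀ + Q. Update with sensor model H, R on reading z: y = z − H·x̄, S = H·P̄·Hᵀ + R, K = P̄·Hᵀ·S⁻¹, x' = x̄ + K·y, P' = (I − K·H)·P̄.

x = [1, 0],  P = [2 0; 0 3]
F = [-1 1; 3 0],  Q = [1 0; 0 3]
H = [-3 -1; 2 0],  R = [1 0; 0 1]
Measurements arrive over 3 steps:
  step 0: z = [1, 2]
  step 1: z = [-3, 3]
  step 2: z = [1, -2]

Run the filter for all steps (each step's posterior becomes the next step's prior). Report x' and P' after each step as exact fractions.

step 0: x' = [83/106, -1299/424], P' = [12/53 -69/106; -69/106 1191/424]
step 1: x' = [14216/11827, -6006/11827], P' = [10726/59135 -5301/11827; -5301/11827 22431/11827]
step 2: x' = [-205169/177982, 1176792/444955], P' = [222561/1245874 -274503/622937; -274503/622937 5842533/3114685]

step 0: x̄ = F·x = [-1, 3]
step 0: P̄ = F·P·Fᵀ + Q = [6 -6; -6 21]
step 0: y = z − H·x̄ = [1, 4]
step 0: S = H·P̄·Hᵀ + R = [40 -24; -24 25]
step 0: K = P̄·Hᵀ·S⁻¹ = [-3/106 24/53; -363/424 -69/53]
step 0: x' = x̄ + K·y = [83/106, -1299/424]
step 0: P' = (I − K·H)·P̄ = [12/53 -69/106; -69/106 1191/424]
step 1: x̄ = F·x = [-1631/424, 249/106]
step 1: P̄ = F·P·Fᵀ + Q = [2263/424 -279/106; -279/106 267/53]
step 1: y = z − H·x̄ = [-5169/424, 2267/212]
step 1: S = H·P̄·Hᵀ + R = [16231/424 -5673/212; -5673/212 2369/106]
step 1: K = P̄·Hᵀ·S⁻¹ = [-5673/59135 21452/59135; -6528/11827 -10602/11827]
step 1: x' = x̄ + K·y = [14216/11827, -6006/11827]
step 1: P' = (I − K·H)·P̄ = [10726/59135 -5301/11827; -5301/11827 22431/11827]
step 2: x̄ = F·x = [-20222/11827, 42648/11827]
step 2: P̄ = F·P·Fᵀ + Q = [235026/59135 -111693/59135; -111693/59135 273939/59135]
step 2: y = z − H·x̄ = [-6191/11827, 16790/11827]
step 2: S = H·P̄·Hᵀ + R = [355630/11827 -237354/11827; -237354/11827 999239/59135]
step 2: K = P̄·Hᵀ·S⁻¹ = [-118677/1245874 222561/622937; -1724988/3114685 -549006/622937]
step 2: x' = x̄ + K·y = [-205169/177982, 1176792/444955]
step 2: P' = (I − K·H)·P̄ = [222561/1245874 -274503/622937; -274503/622937 5842533/3114685]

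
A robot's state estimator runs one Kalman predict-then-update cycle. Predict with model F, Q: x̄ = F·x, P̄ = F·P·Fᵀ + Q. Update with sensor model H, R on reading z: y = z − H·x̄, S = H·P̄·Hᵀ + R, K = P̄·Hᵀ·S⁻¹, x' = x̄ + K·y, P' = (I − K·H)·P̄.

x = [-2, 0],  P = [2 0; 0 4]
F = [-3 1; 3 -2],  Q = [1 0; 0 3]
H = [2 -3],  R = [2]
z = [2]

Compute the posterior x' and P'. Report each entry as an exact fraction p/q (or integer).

x' = [962/739, 130/739]
P' = [1621/739 998/739; 998/739 774/739]

x̄ = F·x = [6, -6]
P̄ = F·P·Fᵀ + Q = [23 -26; -26 37]
y = z − H·x̄ = [-28]
S = H·P̄·Hᵀ + R = [739]
K = P̄·Hᵀ·S⁻¹ = [124/739; -163/739]
x' = x̄ + K·y = [962/739, 130/739]
P' = (I − K·H)·P̄ = [1621/739 998/739; 998/739 774/739]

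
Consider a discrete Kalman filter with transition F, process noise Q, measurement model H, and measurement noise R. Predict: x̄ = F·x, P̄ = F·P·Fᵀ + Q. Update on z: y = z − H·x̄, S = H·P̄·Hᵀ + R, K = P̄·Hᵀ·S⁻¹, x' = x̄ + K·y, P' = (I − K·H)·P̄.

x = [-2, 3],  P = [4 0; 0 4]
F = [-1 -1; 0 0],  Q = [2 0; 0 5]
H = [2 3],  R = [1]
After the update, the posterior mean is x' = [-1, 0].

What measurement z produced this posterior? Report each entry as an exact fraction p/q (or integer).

x̄ = F·x = [-1, 0]
P̄ = F·P·Fᵀ + Q = [10 0; 0 5]
S = H·P̄·Hᵀ + R = [86]
K = P̄·Hᵀ·S⁻¹ = [10/43; 15/86]
x' − x̄ = [0, 0] = K·y
y = (KᵀK)⁻¹·Kᵀ·(x' − x̄) = [0]
z = y + H·x̄ = [0] + [-2] = [-2]

z = [-2]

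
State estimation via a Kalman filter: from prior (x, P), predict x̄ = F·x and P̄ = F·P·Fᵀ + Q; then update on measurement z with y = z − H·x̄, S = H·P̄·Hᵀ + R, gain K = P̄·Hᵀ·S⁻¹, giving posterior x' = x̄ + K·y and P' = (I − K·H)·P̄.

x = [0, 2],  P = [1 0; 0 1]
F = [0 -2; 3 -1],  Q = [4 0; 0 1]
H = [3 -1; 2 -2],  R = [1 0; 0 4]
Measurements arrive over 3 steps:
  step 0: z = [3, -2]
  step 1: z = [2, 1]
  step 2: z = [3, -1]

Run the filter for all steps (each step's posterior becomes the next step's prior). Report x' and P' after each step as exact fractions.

step 0: x' = [616/423, 760/423], P' = [176/423 338/423; 338/423 851/423]
step 1: x' = [105119/94643, 117426/94643], P' = [24592/94643 38666/94643; 38666/94643 98310/94643]
step 2: x' = [22075810/14353573, 52902605/28707146], P' = [3718428/14353573 5857856/14353573; 5857856/14353573 14915365/14353573]

step 0: x̄ = F·x = [-4, -2]
step 0: P̄ = F·P·Fᵀ + Q = [8 2; 2 11]
step 0: y = z − H·x̄ = [13, 2]
step 0: S = H·P̄·Hᵀ + R = [72 54; 54 64]
step 0: K = P̄·Hᵀ·S⁻¹ = [190/423 -9/47; 163/423 -57/94]
step 0: x' = x̄ + K·y = [616/423, 760/423]
step 0: P' = (I − K·H)·P̄ = [176/423 338/423; 338/423 851/423]
step 1: x̄ = F·x = [-1520/423, 1088/423]
step 1: P̄ = F·P·Fᵀ + Q = [5096/423 -326/423; -326/423 830/423]
step 1: y = z − H·x̄ = [6494/423, 5639/423]
step 1: S = H·P̄·Hᵀ + R = [49073/423 34844/423; 34844/423 28004/423]
step 1: K = P̄·Hᵀ·S⁻¹ = [35110/94643 -227/3053; 17688/94643 -962/3053]
step 1: x' = x̄ + K·y = [105119/94643, 117426/94643]
step 1: P' = (I − K·H)·P̄ = [24592/94643 38666/94643; 38666/94643 98310/94643]
step 2: x̄ = F·x = [-234852/94643, 197931/94643]
step 2: P̄ = F·P·Fᵀ + Q = [771812/94643 -35376/94643; -35376/94643 182285/94643]
step 2: y = z − H·x̄ = [1186416/94643, 770923/94643]
step 2: S = H·P̄·Hᵀ + R = [7435492/94643 5278450/94643; 5278450/94643 4477968/94643]
step 2: K = P̄·Hᵀ·S⁻¹ = [5297428/14353573 -1069714/14353573; 2658203/14353573 -9057509/28707146]
step 2: x' = x̄ + K·y = [22075810/14353573, 52902605/28707146]
step 2: P' = (I − K·H)·P̄ = [3718428/14353573 5857856/14353573; 5857856/14353573 14915365/14353573]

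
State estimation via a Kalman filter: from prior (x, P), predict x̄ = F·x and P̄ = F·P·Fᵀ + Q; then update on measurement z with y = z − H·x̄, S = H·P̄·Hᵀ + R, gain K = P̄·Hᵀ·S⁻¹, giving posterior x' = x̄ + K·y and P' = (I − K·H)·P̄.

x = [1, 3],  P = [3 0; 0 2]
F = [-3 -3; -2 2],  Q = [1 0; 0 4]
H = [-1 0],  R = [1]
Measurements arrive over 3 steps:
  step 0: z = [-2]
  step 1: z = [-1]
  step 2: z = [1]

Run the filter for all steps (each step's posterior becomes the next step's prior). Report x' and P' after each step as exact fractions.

step 0: x̄ = F·x = [-12, 4]
step 0: P̄ = F·P·Fᵀ + Q = [46 6; 6 24]
step 0: y = z − H·x̄ = [-14]
step 0: S = H·P̄·Hᵀ + R = [47]
step 0: K = P̄·Hᵀ·S⁻¹ = [-46/47; -6/47]
step 0: x' = x̄ + K·y = [80/47, 272/47]
step 0: P' = (I − K·H)·P̄ = [46/47 6/47; 6/47 1092/47]
step 1: x̄ = F·x = [-1056/47, 384/47]
step 1: P̄ = F·P·Fᵀ + Q = [10397/47 -6276/47; -6276/47 4692/47]
step 1: y = z − H·x̄ = [-1103/47]
step 1: S = H·P̄·Hᵀ + R = [10444/47]
step 1: K = P̄·Hᵀ·S⁻¹ = [-10397/10444; 1569/2611]
step 1: x' = x̄ + K·y = [9341/10444, -15489/2611]
step 1: P' = (I − K·H)·P̄ = [10397/10444 -1569/2611; -1569/2611 51144/2611]
step 2: x̄ = F·x = [157845/10444, -71297/5222]
step 2: P̄ = F·P·Fᵀ + Q = [1832233/10444 -582537/5222; -582537/5222 237969/2611]
step 2: y = z − H·x̄ = [168289/10444]
step 2: S = H·P̄·Hᵀ + R = [1842677/10444]
step 2: K = P̄·Hᵀ·S⁻¹ = [-1832233/1842677; 1165074/1842677]
step 2: x' = x̄ + K·y = [-1674388/1842677, -6385058/1842677]
step 2: P' = (I − K·H)·P̄ = [1832233/1842677 -1165074/1842677; -1165074/1842677 37974204/1842677]

step 0: x' = [80/47, 272/47], P' = [46/47 6/47; 6/47 1092/47]
step 1: x' = [9341/10444, -15489/2611], P' = [10397/10444 -1569/2611; -1569/2611 51144/2611]
step 2: x' = [-1674388/1842677, -6385058/1842677], P' = [1832233/1842677 -1165074/1842677; -1165074/1842677 37974204/1842677]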